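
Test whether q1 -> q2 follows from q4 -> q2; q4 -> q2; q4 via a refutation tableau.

Initial set: {(q4 -> q2); (q4 -> q2); q4; ~(q1 -> q2)}.
~(q1 -> q2): α-rule — add q1, ~q2.
(q4 -> q2): β-rule — branch into ~q4  //  q2.
  branch 1 (add ~q4):
    × closes — contains both q4 and ~q4.
  branch 2 (add q2):
    × closes — contains both q2 and ~q2.
All 2 branches close.
Every branch closed, so the premises entail the conclusion.

Yes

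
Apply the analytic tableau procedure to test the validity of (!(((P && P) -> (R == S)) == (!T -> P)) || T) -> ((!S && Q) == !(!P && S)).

Assume the negation and expand:
Initial set: {F ((!(((P && P) -> (R == S)) == (!T -> P)) || T) -> ((!S && Q) == !(!P && S)))}.
F ((!(((P && P) -> (R == S)) == (!T -> P)) || T) -> ((!S && Q) == !(!P && S))): α-rule — add T (!(((P && P) -> (R == S)) == (!T -> P)) || T), F ((!S && Q) == !(!P && S)).
T (!(((P && P) -> (R == S)) == (!T -> P)) || T): β-rule — branch into T !(((P && P) -> (R == S)) == (!T -> P))  //  T T.
  branch 1 (add T !(((P && P) -> (R == S)) == (!T -> P))):
    F ((!S && Q) == !(!P && S)): β-rule — branch into T (!S && Q), F !(!P && S)  //  F (!S && Q), T !(!P && S).
      branch 1.1 (add T (!S && Q), F !(!P && S)):
        T (!S && Q): α-rule — add T !S, T Q.
        F !(!P && S): α-rule — add T !P, T S.
        × closes — contains both S and !S.
      branch 1.2 (add F (!S && Q), T !(!P && S)):
        T !(((P && P) -> (R == S)) == (!T -> P)): β-rule — branch into T ((P && P) -> (R == S)), F (!T -> P)  //  F ((P && P) -> (R == S)), T (!T -> P).
          branch 1.2.1 (add T ((P && P) -> (R == S)), F (!T -> P)):
            F (!T -> P): α-rule — add T !T, F P.
            F (!S && Q): β-rule — branch into F !S  //  F Q.
              branch 1.2.1.1 (add F !S):
                T !(!P && S): β-rule — branch into F !P  //  F S.
                  branch 1.2.1.1.1 (add F !P):
                    × closes — contains both P and !P.
                  branch 1.2.1.1.2 (add F S):
                    × closes — contains both S and !S.
              branch 1.2.1.2 (add F Q):
                T !(!P && S): β-rule — branch into F !P  //  F S.
                  branch 1.2.1.2.1 (add F !P):
                    × closes — contains both P and !P.
                  branch 1.2.1.2.2 (add F S):
                    T ((P && P) -> (R == S)): β-rule — branch into F (P && P)  //  T (R == S).
                      branch 1.2.1.2.2.1 (add F (P && P)):
                        F (P && P): β-rule — branch into F P  //  F P.
                          branch 1.2.1.2.2.1.1 (add F P):
                            ○ open, literals {P=0, Q=0, S=0, T=0}.
                          branch 1.2.1.2.2.1.2 (add F P):
                            ○ open, literals {P=0, Q=0, S=0, T=0}.
                      branch 1.2.1.2.2.2 (add T (R == S)):
                        T (R == S): β-rule — branch into T R, T S  //  F R, F S.
                          branch 1.2.1.2.2.2.1 (add T R, T S):
                            × closes — contains both S and !S.
                          branch 1.2.1.2.2.2.2 (add F R, F S):
                            ○ open, literals {P=0, Q=0, R=0, S=0, T=0}.
          branch 1.2.2 (add F ((P && P) -> (R == S)), T (!T -> P)):
            F ((P && P) -> (R == S)): α-rule — add T (P && P), F (R == S).
            T (P && P): α-rule — add T P, T P.
            F (!S && Q): β-rule — branch into F !S  //  F Q.
              branch 1.2.2.1 (add F !S):
                T !(!P && S): β-rule — branch into F !P  //  F S.
                  branch 1.2.2.1.1 (add F !P):
                    T (!T -> P): β-rule — branch into F !T  //  T P.
                      branch 1.2.2.1.1.1 (add F !T):
                        F (R == S): β-rule — branch into T R, F S  //  F R, T S.
                          branch 1.2.2.1.1.1.1 (add T R, F S):
                            × closes — contains both S and !S.
                          branch 1.2.2.1.1.1.2 (add F R, T S):
                            ○ open, literals {P=1, R=0, S=1, T=1}.
                      branch 1.2.2.1.1.2 (add T P):
                        F (R == S): β-rule — branch into T R, F S  //  F R, T S.
                          branch 1.2.2.1.1.2.1 (add T R, F S):
                            × closes — contains both S and !S.
                          branch 1.2.2.1.1.2.2 (add F R, T S):
                            ○ open, literals {P=1, R=0, S=1}.
                  branch 1.2.2.1.2 (add F S):
                    × closes — contains both S and !S.
              branch 1.2.2.2 (add F Q):
                T !(!P && S): β-rule — branch into F !P  //  F S.
                  branch 1.2.2.2.1 (add F !P):
                    T (!T -> P): β-rule — branch into F !T  //  T P.
                      branch 1.2.2.2.1.1 (add F !T):
                        F (R == S): β-rule — branch into T R, F S  //  F R, T S.
                          branch 1.2.2.2.1.1.1 (add T R, F S):
                            ○ open, literals {P=1, Q=0, R=1, S=0, T=1}.
                          branch 1.2.2.2.1.1.2 (add F R, T S):
                            ○ open, literals {P=1, Q=0, R=0, S=1, T=1}.
                      branch 1.2.2.2.1.2 (add T P):
                        F (R == S): β-rule — branch into T R, F S  //  F R, T S.
                          branch 1.2.2.2.1.2.1 (add T R, F S):
                            ○ open, literals {P=1, Q=0, R=1, S=0}.
                          branch 1.2.2.2.1.2.2 (add F R, T S):
                            ○ open, literals {P=1, Q=0, R=0, S=1}.
                  branch 1.2.2.2.2 (add F S):
                    T (!T -> P): β-rule — branch into F !T  //  T P.
                      branch 1.2.2.2.2.1 (add F !T):
                        F (R == S): β-rule — branch into T R, F S  //  F R, T S.
                          branch 1.2.2.2.2.1.1 (add T R, F S):
                            ○ open, literals {P=1, Q=0, R=1, S=0, T=1}.
                          branch 1.2.2.2.2.1.2 (add F R, T S):
                            × closes — contains both S and !S.
                      branch 1.2.2.2.2.2 (add T P):
                        F (R == S): β-rule — branch into T R, F S  //  F R, T S.
                          branch 1.2.2.2.2.2.1 (add T R, F S):
                            ○ open, literals {P=1, Q=0, R=1, S=0}.
                          branch 1.2.2.2.2.2.2 (add F R, T S):
                            × closes — contains both S and !S.
  branch 2 (add T T):
    F ((!S && Q) == !(!P && S)): β-rule — branch into T (!S && Q), F !(!P && S)  //  F (!S && Q), T !(!P && S).
      branch 2.1 (add T (!S && Q), F !(!P && S)):
        T (!S && Q): α-rule — add T !S, T Q.
        F !(!P && S): α-rule — add T !P, T S.
        × closes — contains both S and !S.
      branch 2.2 (add F (!S && Q), T !(!P && S)):
        F (!S && Q): β-rule — branch into F !S  //  F Q.
          branch 2.2.1 (add F !S):
            T !(!P && S): β-rule — branch into F !P  //  F S.
              branch 2.2.1.1 (add F !P):
                ○ open, literals {P=1, S=1, T=1}.
              branch 2.2.1.2 (add F S):
                × closes — contains both S and !S.
          branch 2.2.2 (add F Q):
            T !(!P && S): β-rule — branch into F !P  //  F S.
              branch 2.2.2.1 (add F !P):
                ○ open, literals {P=1, Q=0, T=1}.
              branch 2.2.2.2 (add F S):
                ○ open, literals {Q=0, S=0, T=1}.
12 branches closed, 14 open.
An open branch gives a countermodel: P=0, Q=0, S=0, T=0 (unmentioned atoms arbitrary); under it the original formula is false.

Not valid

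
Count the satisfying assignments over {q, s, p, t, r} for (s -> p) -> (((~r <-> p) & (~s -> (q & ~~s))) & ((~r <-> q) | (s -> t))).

11

Initial set: {((s -> p) -> (((~r <-> p) & (~s -> (q & ~~s))) & ((~r <-> q) | (s -> t))))}.
((s -> p) -> (((~r <-> p) & (~s -> (q & ~~s))) & ((~r <-> q) | (s -> t)))): β-rule — branch into ~(s -> p)  //  (((~r <-> p) & (~s -> (q & ~~s))) & ((~r <-> q) | (s -> t))).
  branch 1 (add ~(s -> p)):
    ~(s -> p): α-rule — add s, ~p.
    ○ open, literals {p=false, s=true}.
  branch 2 (add (((~r <-> p) & (~s -> (q & ~~s))) & ((~r <-> q) | (s -> t)))):
    (((~r <-> p) & (~s -> (q & ~~s))) & ((~r <-> q) | (s -> t))): α-rule — add ((~r <-> p) & (~s -> (q & ~~s))), ((~r <-> q) | (s -> t)).
    ((~r <-> p) & (~s -> (q & ~~s))): α-rule — add (~r <-> p), (~s -> (q & ~~s)).
    ((~r <-> q) | (s -> t)): β-rule — branch into (~r <-> q)  //  (s -> t).
      branch 2.1 (add (~r <-> q)):
        (~r <-> p): β-rule — branch into ~r, p  //  ~~r, ~p.
          branch 2.1.1 (add ~r, p):
            (~s -> (q & ~~s)): β-rule — branch into ~~s  //  (q & ~~s).
              branch 2.1.1.1 (add ~~s):
                (~r <-> q): β-rule — branch into ~r, q  //  ~~r, ~q.
                  branch 2.1.1.1.1 (add ~r, q):
                    ○ open, literals {p=true, q=true, r=false, s=true}.
                  branch 2.1.1.1.2 (add ~~r, ~q):
                    × closes — contains both r and ~r.
              branch 2.1.1.2 (add (q & ~~s)):
                (q & ~~s): α-rule — add q, ~~s.
                ~~s: drop double negation, giving s.
                (~r <-> q): β-rule — branch into ~r, q  //  ~~r, ~q.
                  branch 2.1.1.2.1 (add ~r, q):
                    ○ open, literals {p=true, q=true, r=false, s=true}.
                  branch 2.1.1.2.2 (add ~~r, ~q):
                    × closes — contains both r and ~r.
          branch 2.1.2 (add ~~r, ~p):
            (~s -> (q & ~~s)): β-rule — branch into ~~s  //  (q & ~~s).
              branch 2.1.2.1 (add ~~s):
                (~r <-> q): β-rule — branch into ~r, q  //  ~~r, ~q.
                  branch 2.1.2.1.1 (add ~r, q):
                    × closes — contains both r and ~r.
                  branch 2.1.2.1.2 (add ~~r, ~q):
                    ○ open, literals {p=false, q=false, r=true, s=true}.
              branch 2.1.2.2 (add (q & ~~s)):
                (q & ~~s): α-rule — add q, ~~s.
                ~~s: drop double negation, giving s.
                (~r <-> q): β-rule — branch into ~r, q  //  ~~r, ~q.
                  branch 2.1.2.2.1 (add ~r, q):
                    × closes — contains both r and ~r.
                  branch 2.1.2.2.2 (add ~~r, ~q):
                    × closes — contains both q and ~q.
      branch 2.2 (add (s -> t)):
        (~r <-> p): β-rule — branch into ~r, p  //  ~~r, ~p.
          branch 2.2.1 (add ~r, p):
            (~s -> (q & ~~s)): β-rule — branch into ~~s  //  (q & ~~s).
              branch 2.2.1.1 (add ~~s):
                (s -> t): β-rule — branch into ~s  //  t.
                  branch 2.2.1.1.1 (add ~s):
                    × closes — contains both s and ~s.
                  branch 2.2.1.1.2 (add t):
                    ○ open, literals {p=true, r=false, s=true, t=true}.
              branch 2.2.1.2 (add (q & ~~s)):
                (q & ~~s): α-rule — add q, ~~s.
                ~~s: drop double negation, giving s.
                (s -> t): β-rule — branch into ~s  //  t.
                  branch 2.2.1.2.1 (add ~s):
                    × closes — contains both s and ~s.
                  branch 2.2.1.2.2 (add t):
                    ○ open, literals {p=true, q=true, r=false, s=true, t=true}.
          branch 2.2.2 (add ~~r, ~p):
            (~s -> (q & ~~s)): β-rule — branch into ~~s  //  (q & ~~s).
              branch 2.2.2.1 (add ~~s):
                (s -> t): β-rule — branch into ~s  //  t.
                  branch 2.2.2.1.1 (add ~s):
                    × closes — contains both s and ~s.
                  branch 2.2.2.1.2 (add t):
                    ○ open, literals {p=false, r=true, s=true, t=true}.
              branch 2.2.2.2 (add (q & ~~s)):
                (q & ~~s): α-rule — add q, ~~s.
                ~~s: drop double negation, giving s.
                (s -> t): β-rule — branch into ~s  //  t.
                  branch 2.2.2.2.1 (add ~s):
                    × closes — contains both s and ~s.
                  branch 2.2.2.2.2 (add t):
                    ○ open, literals {p=false, q=true, r=true, s=true, t=true}.
9 branches closed, 8 open.
Each open branch fixes some atoms; the unmentioned ones are free. Counting distinct full assignments: branch {p=false, s=true} (q, t, r) contributes 8 new; branch {p=true, q=true, r=false, s=true} (t) contributes 2 new; branch {p=true, q=true, r=false, s=true} (t) contributes 0 new; branch {p=false, q=false, r=true, s=true} (t) contributes 0 new; branch {p=true, r=false, s=true, t=true} (q) contributes 1 new; branch {p=true, q=true, r=false, s=true, t=true} (none free) contributes 0 new; branch {p=false, r=true, s=true, t=true} (q) contributes 0 new; branch {p=false, q=true, r=true, s=true, t=true} (none free) contributes 0 new. Total: 11.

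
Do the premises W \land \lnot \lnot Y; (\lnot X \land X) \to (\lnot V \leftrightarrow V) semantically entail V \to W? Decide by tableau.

Yes

Initial set: {(W \land \lnot \lnot Y); ((\lnot X \land X) \to (\lnot V \leftrightarrow V)); \lnot (V \to W)}.
(W \land \lnot \lnot Y): α-rule — add W, \lnot \lnot Y.
\lnot (V \to W): α-rule — add V, \lnot W.
× closes — contains both W and \lnot W.
All 1 branch closes.
Every branch closed, so the premises entail the conclusion.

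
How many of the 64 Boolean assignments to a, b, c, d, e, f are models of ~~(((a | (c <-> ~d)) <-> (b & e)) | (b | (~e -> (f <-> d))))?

58

Initial set: {T ~~(((a | (c <-> ~d)) <-> (b & e)) | (b | (~e -> (f <-> d))))}.
T ~~(((a | (c <-> ~d)) <-> (b & e)) | (b | (~e -> (f <-> d)))): drop double negation, giving T (((a | (c <-> ~d)) <-> (b & e)) | (b | (~e -> (f <-> d)))).
T (((a | (c <-> ~d)) <-> (b & e)) | (b | (~e -> (f <-> d)))): β-rule — branch into T ((a | (c <-> ~d)) <-> (b & e))  //  T (b | (~e -> (f <-> d))).
  branch 1 (add T ((a | (c <-> ~d)) <-> (b & e))):
    T ((a | (c <-> ~d)) <-> (b & e)): β-rule — branch into T (a | (c <-> ~d)), T (b & e)  //  F (a | (c <-> ~d)), F (b & e).
      branch 1.1 (add T (a | (c <-> ~d)), T (b & e)):
        T (b & e): α-rule — add T b, T e.
        T (a | (c <-> ~d)): β-rule — branch into T a  //  T (c <-> ~d).
          branch 1.1.1 (add T a):
            ○ open, literals {a=true, b=true, e=true}.
          branch 1.1.2 (add T (c <-> ~d)):
            T (c <-> ~d): β-rule — branch into T c, T ~d  //  F c, F ~d.
              branch 1.1.2.1 (add T c, T ~d):
                ○ open, literals {b=true, c=true, d=false, e=true}.
              branch 1.1.2.2 (add F c, F ~d):
                ○ open, literals {b=true, c=false, d=true, e=true}.
      branch 1.2 (add F (a | (c <-> ~d)), F (b & e)):
        F (a | (c <-> ~d)): α-rule — add F a, F (c <-> ~d).
        F (b & e): β-rule — branch into F b  //  F e.
          branch 1.2.1 (add F b):
            F (c <-> ~d): β-rule — branch into T c, F ~d  //  F c, T ~d.
              branch 1.2.1.1 (add T c, F ~d):
                ○ open, literals {a=false, b=false, c=true, d=true}.
              branch 1.2.1.2 (add F c, T ~d):
                ○ open, literals {a=false, b=false, c=false, d=false}.
          branch 1.2.2 (add F e):
            F (c <-> ~d): β-rule — branch into T c, F ~d  //  F c, T ~d.
              branch 1.2.2.1 (add T c, F ~d):
                ○ open, literals {a=false, c=true, d=true, e=false}.
              branch 1.2.2.2 (add F c, T ~d):
                ○ open, literals {a=false, c=false, d=false, e=false}.
  branch 2 (add T (b | (~e -> (f <-> d)))):
    T (b | (~e -> (f <-> d))): β-rule — branch into T b  //  T (~e -> (f <-> d)).
      branch 2.1 (add T b):
        ○ open, literals {b=true}.
      branch 2.2 (add T (~e -> (f <-> d))):
        T (~e -> (f <-> d)): β-rule — branch into F ~e  //  T (f <-> d).
          branch 2.2.1 (add F ~e):
            ○ open, literals {e=true}.
          branch 2.2.2 (add T (f <-> d)):
            T (f <-> d): β-rule — branch into T f, T d  //  F f, F d.
              branch 2.2.2.1 (add T f, T d):
                ○ open, literals {d=true, f=true}.
              branch 2.2.2.2 (add F f, F d):
                ○ open, literals {d=false, f=false}.
0 branches closed, 11 open.
Each open branch fixes some atoms; the unmentioned ones are free. Counting distinct full assignments: branch {a=true, b=true, e=true} (c, d, f) contributes 8 new; branch {b=true, c=true, d=false, e=true} (a, f) contributes 2 new; branch {b=true, c=false, d=true, e=true} (a, f) contributes 2 new; branch {a=false, b=false, c=true, d=true} (e, f) contributes 4 new; branch {a=false, b=false, c=false, d=false} (e, f) contributes 4 new; branch {a=false, c=true, d=true, e=false} (b, f) contributes 2 new; branch {a=false, c=false, d=false, e=false} (b, f) contributes 2 new; branch {b=true} (a, c, d, e, f) contributes 16 new; branch {e=true} (a, b, c, d, f) contributes 12 new; branch {d=true, f=true} (a, b, c, e) contributes 3 new; branch {d=false, f=false} (a, b, c, e) contributes 3 new. Total: 58.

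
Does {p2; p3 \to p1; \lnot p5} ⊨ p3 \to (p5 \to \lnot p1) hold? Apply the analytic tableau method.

Initial set: {p2; (p3 \to p1); \lnot p5; \lnot (p3 \to (p5 \to \lnot p1))}.
\lnot (p3 \to (p5 \to \lnot p1)): α-rule — add p3, \lnot (p5 \to \lnot p1).
\lnot (p5 \to \lnot p1): α-rule — add p5, \lnot \lnot p1.
× closes — contains both p5 and \lnot p5.
All 1 branch closes.
Every branch closed, so the premises entail the conclusion.

Yes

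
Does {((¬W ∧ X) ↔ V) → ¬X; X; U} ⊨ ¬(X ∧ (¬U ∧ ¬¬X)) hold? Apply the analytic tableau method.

Initial set: {(((¬W ∧ X) ↔ V) → ¬X); X; U; ¬¬(X ∧ (¬U ∧ ¬¬X))}.
¬¬(X ∧ (¬U ∧ ¬¬X)): α-rule — add X, (¬U ∧ ¬¬X).
(¬U ∧ ¬¬X): α-rule — add ¬U, ¬¬X.
× closes — contains both U and ¬U.
All 1 branch closes.
Every branch closed, so the premises entail the conclusion.

Yes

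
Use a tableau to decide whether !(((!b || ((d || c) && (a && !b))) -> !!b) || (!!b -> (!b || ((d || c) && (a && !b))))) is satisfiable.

Initial set: {!(((!b || ((d || c) && (a && !b))) -> !!b) || (!!b -> (!b || ((d || c) && (a && !b)))))}.
!(((!b || ((d || c) && (a && !b))) -> !!b) || (!!b -> (!b || ((d || c) && (a && !b))))): α-rule — add !((!b || ((d || c) && (a && !b))) -> !!b), !(!!b -> (!b || ((d || c) && (a && !b)))).
!((!b || ((d || c) && (a && !b))) -> !!b): α-rule — add (!b || ((d || c) && (a && !b))), !!!b.
!(!!b -> (!b || ((d || c) && (a && !b)))): α-rule — add !!b, !(!b || ((d || c) && (a && !b))).
!!!b: drop double negation, giving !b.
!!b: drop double negation, giving b.
× closes — contains both b and !b.
All 1 branch closes.
Every branch closed; the formula is unsatisfiable.

Unsatisfiable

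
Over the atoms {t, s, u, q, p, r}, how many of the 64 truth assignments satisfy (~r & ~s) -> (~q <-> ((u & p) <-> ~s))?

56

Initial set: {((~r & ~s) -> (~q <-> ((u & p) <-> ~s)))}.
((~r & ~s) -> (~q <-> ((u & p) <-> ~s))): β-rule — branch into ~(~r & ~s)  //  (~q <-> ((u & p) <-> ~s)).
  branch 1 (add ~(~r & ~s)):
    ~(~r & ~s): β-rule — branch into ~~r  //  ~~s.
      branch 1.1 (add ~~r):
        ○ open, literals {r=T}.
      branch 1.2 (add ~~s):
        ○ open, literals {s=T}.
  branch 2 (add (~q <-> ((u & p) <-> ~s))):
    (~q <-> ((u & p) <-> ~s)): β-rule — branch into ~q, ((u & p) <-> ~s)  //  ~~q, ~((u & p) <-> ~s).
      branch 2.1 (add ~q, ((u & p) <-> ~s)):
        ((u & p) <-> ~s): β-rule — branch into (u & p), ~s  //  ~(u & p), ~~s.
          branch 2.1.1 (add (u & p), ~s):
            (u & p): α-rule — add u, p.
            ○ open, literals {p=T, q=F, s=F, u=T}.
          branch 2.1.2 (add ~(u & p), ~~s):
            ~(u & p): β-rule — branch into ~u  //  ~p.
              branch 2.1.2.1 (add ~u):
                ○ open, literals {q=F, s=T, u=F}.
              branch 2.1.2.2 (add ~p):
                ○ open, literals {p=F, q=F, s=T}.
      branch 2.2 (add ~~q, ~((u & p) <-> ~s)):
        ~((u & p) <-> ~s): β-rule — branch into (u & p), ~~s  //  ~(u & p), ~s.
          branch 2.2.1 (add (u & p), ~~s):
            (u & p): α-rule — add u, p.
            ○ open, literals {p=T, q=T, s=T, u=T}.
          branch 2.2.2 (add ~(u & p), ~s):
            ~(u & p): β-rule — branch into ~u  //  ~p.
              branch 2.2.2.1 (add ~u):
                ○ open, literals {q=T, s=F, u=F}.
              branch 2.2.2.2 (add ~p):
                ○ open, literals {p=F, q=T, s=F}.
0 branches closed, 8 open.
Each open branch fixes some atoms; the unmentioned ones are free. Counting distinct full assignments: branch {r=T} (t, s, u, q, p) contributes 32 new; branch {s=T} (t, u, q, p, r) contributes 16 new; branch {p=T, q=F, s=F, u=T} (t, r) contributes 2 new; branch {q=F, s=T, u=F} (t, p, r) contributes 0 new; branch {p=F, q=F, s=T} (t, u, r) contributes 0 new; branch {p=T, q=T, s=T, u=T} (t, r) contributes 0 new; branch {q=T, s=F, u=F} (t, p, r) contributes 4 new; branch {p=F, q=T, s=F} (t, u, r) contributes 2 new. Total: 56.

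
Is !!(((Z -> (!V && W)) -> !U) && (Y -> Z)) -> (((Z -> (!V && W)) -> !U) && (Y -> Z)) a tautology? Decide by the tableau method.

Valid

Assume the negation and expand:
Initial set: {F (!!(((Z -> (!V && W)) -> !U) && (Y -> Z)) -> (((Z -> (!V && W)) -> !U) && (Y -> Z)))}.
F (!!(((Z -> (!V && W)) -> !U) && (Y -> Z)) -> (((Z -> (!V && W)) -> !U) && (Y -> Z))): α-rule — add T !!(((Z -> (!V && W)) -> !U) && (Y -> Z)), F (((Z -> (!V && W)) -> !U) && (Y -> Z)).
T !!(((Z -> (!V && W)) -> !U) && (Y -> Z)): drop double negation, giving T (((Z -> (!V && W)) -> !U) && (Y -> Z)).
T (((Z -> (!V && W)) -> !U) && (Y -> Z)): α-rule — add T ((Z -> (!V && W)) -> !U), T (Y -> Z).
F (((Z -> (!V && W)) -> !U) && (Y -> Z)): β-rule — branch into F ((Z -> (!V && W)) -> !U)  //  F (Y -> Z).
  branch 1 (add F ((Z -> (!V && W)) -> !U)):
    F ((Z -> (!V && W)) -> !U): α-rule — add T (Z -> (!V && W)), F !U.
    T ((Z -> (!V && W)) -> !U): β-rule — branch into F (Z -> (!V && W))  //  T !U.
      branch 1.1 (add F (Z -> (!V && W))):
        F (Z -> (!V && W)): α-rule — add T Z, F (!V && W).
        T (Y -> Z): β-rule — branch into F Y  //  T Z.
          branch 1.1.1 (add F Y):
            T (Z -> (!V && W)): β-rule — branch into F Z  //  T (!V && W).
              branch 1.1.1.1 (add F Z):
                × closes — contains both Z and !Z.
              branch 1.1.1.2 (add T (!V && W)):
                T (!V && W): α-rule — add T !V, T W.
                F (!V && W): β-rule — branch into F !V  //  F W.
                  branch 1.1.1.2.1 (add F !V):
                    × closes — contains both V and !V.
                  branch 1.1.1.2.2 (add F W):
                    × closes — contains both W and !W.
          branch 1.1.2 (add T Z):
            T (Z -> (!V && W)): β-rule — branch into F Z  //  T (!V && W).
              branch 1.1.2.1 (add F Z):
                × closes — contains both Z and !Z.
              branch 1.1.2.2 (add T (!V && W)):
                T (!V && W): α-rule — add T !V, T W.
                F (!V && W): β-rule — branch into F !V  //  F W.
                  branch 1.1.2.2.1 (add F !V):
                    × closes — contains both V and !V.
                  branch 1.1.2.2.2 (add F W):
                    × closes — contains both W and !W.
      branch 1.2 (add T !U):
        × closes — contains both U and !U.
  branch 2 (add F (Y -> Z)):
    F (Y -> Z): α-rule — add T Y, F Z.
    T ((Z -> (!V && W)) -> !U): β-rule — branch into F (Z -> (!V && W))  //  T !U.
      branch 2.1 (add F (Z -> (!V && W))):
        F (Z -> (!V && W)): α-rule — add T Z, F (!V && W).
        × closes — contains both Z and !Z.
      branch 2.2 (add T !U):
        T (Y -> Z): β-rule — branch into F Y  //  T Z.
          branch 2.2.1 (add F Y):
            × closes — contains both Y and !Y.
          branch 2.2.2 (add T Z):
            × closes — contains both Z and !Z.
All 10 branches close.
Every branch closed, so the negation is unsatisfiable and the formula is valid.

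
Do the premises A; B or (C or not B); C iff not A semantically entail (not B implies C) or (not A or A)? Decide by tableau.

Initial set: {T A; T (B or (C or not B)); T (C iff not A); F ((not B implies C) or (not A or A))}.
F ((not B implies C) or (not A or A)): α-rule — add F (not B implies C), F (not A or A).
F (not B implies C): α-rule — add T not B, F C.
F (not A or A): α-rule — add F not A, F A.
× closes — contains both A and not A.
All 1 branch closes.
Every branch closed, so the premises entail the conclusion.

Yes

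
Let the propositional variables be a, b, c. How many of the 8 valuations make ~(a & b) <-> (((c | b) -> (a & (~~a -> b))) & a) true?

Initial set: {T (~(a & b) <-> (((c | b) -> (a & (~~a -> b))) & a))}.
T (~(a & b) <-> (((c | b) -> (a & (~~a -> b))) & a)): β-rule — branch into T ~(a & b), T (((c | b) -> (a & (~~a -> b))) & a)  //  F ~(a & b), F (((c | b) -> (a & (~~a -> b))) & a).
  branch 1 (add T ~(a & b), T (((c | b) -> (a & (~~a -> b))) & a)):
    T (((c | b) -> (a & (~~a -> b))) & a): α-rule — add T ((c | b) -> (a & (~~a -> b))), T a.
    T ~(a & b): β-rule — branch into F a  //  F b.
      branch 1.1 (add F a):
        × closes — contains both a and ~a.
      branch 1.2 (add F b):
        T ((c | b) -> (a & (~~a -> b))): β-rule — branch into F (c | b)  //  T (a & (~~a -> b)).
          branch 1.2.1 (add F (c | b)):
            F (c | b): α-rule — add F c, F b.
            ○ open, literals {a=true, b=false, c=false}.
          branch 1.2.2 (add T (a & (~~a -> b))):
            T (a & (~~a -> b)): α-rule — add T a, T (~~a -> b).
            T (~~a -> b): β-rule — branch into F ~~a  //  T b.
              branch 1.2.2.1 (add F ~~a):
                F ~~a: drop double negation, giving F a.
                × closes — contains both a and ~a.
              branch 1.2.2.2 (add T b):
                × closes — contains both b and ~b.
  branch 2 (add F ~(a & b), F (((c | b) -> (a & (~~a -> b))) & a)):
    F ~(a & b): α-rule — add T a, T b.
    F (((c | b) -> (a & (~~a -> b))) & a): β-rule — branch into F ((c | b) -> (a & (~~a -> b)))  //  F a.
      branch 2.1 (add F ((c | b) -> (a & (~~a -> b)))):
        F ((c | b) -> (a & (~~a -> b))): α-rule — add T (c | b), F (a & (~~a -> b)).
        T (c | b): β-rule — branch into T c  //  T b.
          branch 2.1.1 (add T c):
            F (a & (~~a -> b)): β-rule — branch into F a  //  F (~~a -> b).
              branch 2.1.1.1 (add F a):
                × closes — contains both a and ~a.
              branch 2.1.1.2 (add F (~~a -> b)):
                F (~~a -> b): α-rule — add T ~~a, F b.
                × closes — contains both b and ~b.
          branch 2.1.2 (add T b):
            F (a & (~~a -> b)): β-rule — branch into F a  //  F (~~a -> b).
              branch 2.1.2.1 (add F a):
                × closes — contains both a and ~a.
              branch 2.1.2.2 (add F (~~a -> b)):
                F (~~a -> b): α-rule — add T ~~a, F b.
                × closes — contains both b and ~b.
      branch 2.2 (add F a):
        × closes — contains both a and ~a.
8 branches closed, 1 open.
Each open branch fixes some atoms; the unmentioned ones are free. Counting distinct full assignments: branch {a=true, b=false, c=false} (none free) contributes 1 new. Total: 1.

1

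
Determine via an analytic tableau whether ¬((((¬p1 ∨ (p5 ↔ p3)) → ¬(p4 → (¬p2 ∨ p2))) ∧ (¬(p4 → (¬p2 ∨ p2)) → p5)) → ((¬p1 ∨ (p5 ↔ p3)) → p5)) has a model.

Unsatisfiable

Initial set: {¬((((¬p1 ∨ (p5 ↔ p3)) → ¬(p4 → (¬p2 ∨ p2))) ∧ (¬(p4 → (¬p2 ∨ p2)) → p5)) → ((¬p1 ∨ (p5 ↔ p3)) → p5))}.
¬((((¬p1 ∨ (p5 ↔ p3)) → ¬(p4 → (¬p2 ∨ p2))) ∧ (¬(p4 → (¬p2 ∨ p2)) → p5)) → ((¬p1 ∨ (p5 ↔ p3)) → p5)): α-rule — add (((¬p1 ∨ (p5 ↔ p3)) → ¬(p4 → (¬p2 ∨ p2))) ∧ (¬(p4 → (¬p2 ∨ p2)) → p5)), ¬((¬p1 ∨ (p5 ↔ p3)) → p5).
(((¬p1 ∨ (p5 ↔ p3)) → ¬(p4 → (¬p2 ∨ p2))) ∧ (¬(p4 → (¬p2 ∨ p2)) → p5)): α-rule — add ((¬p1 ∨ (p5 ↔ p3)) → ¬(p4 → (¬p2 ∨ p2))), (¬(p4 → (¬p2 ∨ p2)) → p5).
¬((¬p1 ∨ (p5 ↔ p3)) → p5): α-rule — add (¬p1 ∨ (p5 ↔ p3)), ¬p5.
((¬p1 ∨ (p5 ↔ p3)) → ¬(p4 → (¬p2 ∨ p2))): β-rule — branch into ¬(¬p1 ∨ (p5 ↔ p3))  //  ¬(p4 → (¬p2 ∨ p2)).
  branch 1 (add ¬(¬p1 ∨ (p5 ↔ p3))):
    ¬(¬p1 ∨ (p5 ↔ p3)): α-rule — add ¬¬p1, ¬(p5 ↔ p3).
    (¬(p4 → (¬p2 ∨ p2)) → p5): β-rule — branch into ¬¬(p4 → (¬p2 ∨ p2))  //  p5.
      branch 1.1 (add ¬¬(p4 → (¬p2 ∨ p2))):
        (¬p1 ∨ (p5 ↔ p3)): β-rule — branch into ¬p1  //  (p5 ↔ p3).
          branch 1.1.1 (add ¬p1):
            × closes — contains both p1 and ¬p1.
          branch 1.1.2 (add (p5 ↔ p3)):
            ¬(p5 ↔ p3): β-rule — branch into p5, ¬p3  //  ¬p5, p3.
              branch 1.1.2.1 (add p5, ¬p3):
                × closes — contains both p5 and ¬p5.
              branch 1.1.2.2 (add ¬p5, p3):
                ¬¬(p4 → (¬p2 ∨ p2)): β-rule — branch into ¬p4  //  (¬p2 ∨ p2).
                  branch 1.1.2.2.1 (add ¬p4):
                    (p5 ↔ p3): β-rule — branch into p5, p3  //  ¬p5, ¬p3.
                      branch 1.1.2.2.1.1 (add p5, p3):
                        × closes — contains both p5 and ¬p5.
                      branch 1.1.2.2.1.2 (add ¬p5, ¬p3):
                        × closes — contains both p3 and ¬p3.
                  branch 1.1.2.2.2 (add (¬p2 ∨ p2)):
                    (p5 ↔ p3): β-rule — branch into p5, p3  //  ¬p5, ¬p3.
                      branch 1.1.2.2.2.1 (add p5, p3):
                        × closes — contains both p5 and ¬p5.
                      branch 1.1.2.2.2.2 (add ¬p5, ¬p3):
                        × closes — contains both p3 and ¬p3.
      branch 1.2 (add p5):
        × closes — contains both p5 and ¬p5.
  branch 2 (add ¬(p4 → (¬p2 ∨ p2))):
    ¬(p4 → (¬p2 ∨ p2)): α-rule — add p4, ¬(¬p2 ∨ p2).
    ¬(¬p2 ∨ p2): α-rule — add ¬¬p2, ¬p2.
    × closes — contains both p2 and ¬p2.
All 8 branches close.
Every branch closed; the formula is unsatisfiable.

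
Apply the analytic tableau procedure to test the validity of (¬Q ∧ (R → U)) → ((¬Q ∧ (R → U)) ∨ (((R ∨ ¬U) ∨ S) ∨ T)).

Valid

Assume the negation and expand:
Initial set: {¬((¬Q ∧ (R → U)) → ((¬Q ∧ (R → U)) ∨ (((R ∨ ¬U) ∨ S) ∨ T)))}.
¬((¬Q ∧ (R → U)) → ((¬Q ∧ (R → U)) ∨ (((R ∨ ¬U) ∨ S) ∨ T))): α-rule — add (¬Q ∧ (R → U)), ¬((¬Q ∧ (R → U)) ∨ (((R ∨ ¬U) ∨ S) ∨ T)).
(¬Q ∧ (R → U)): α-rule — add ¬Q, (R → U).
¬((¬Q ∧ (R → U)) ∨ (((R ∨ ¬U) ∨ S) ∨ T)): α-rule — add ¬(¬Q ∧ (R → U)), ¬(((R ∨ ¬U) ∨ S) ∨ T).
¬(((R ∨ ¬U) ∨ S) ∨ T): α-rule — add ¬((R ∨ ¬U) ∨ S), ¬T.
¬((R ∨ ¬U) ∨ S): α-rule — add ¬(R ∨ ¬U), ¬S.
¬(R ∨ ¬U): α-rule — add ¬R, ¬¬U.
(R → U): β-rule — branch into ¬R  //  U.
  branch 1 (add ¬R):
    ¬(¬Q ∧ (R → U)): β-rule — branch into ¬¬Q  //  ¬(R → U).
      branch 1.1 (add ¬¬Q):
        × closes — contains both Q and ¬Q.
      branch 1.2 (add ¬(R → U)):
        ¬(R → U): α-rule — add R, ¬U.
        × closes — contains both R and ¬R.
  branch 2 (add U):
    ¬(¬Q ∧ (R → U)): β-rule — branch into ¬¬Q  //  ¬(R → U).
      branch 2.1 (add ¬¬Q):
        × closes — contains both Q and ¬Q.
      branch 2.2 (add ¬(R → U)):
        ¬(R → U): α-rule — add R, ¬U.
        × closes — contains both R and ¬R.
All 4 branches close.
Every branch closed, so the negation is unsatisfiable and the formula is valid.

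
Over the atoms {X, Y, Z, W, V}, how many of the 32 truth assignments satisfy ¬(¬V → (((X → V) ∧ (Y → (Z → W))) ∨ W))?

5

Initial set: {¬(¬V → (((X → V) ∧ (Y → (Z → W))) ∨ W))}.
¬(¬V → (((X → V) ∧ (Y → (Z → W))) ∨ W)): α-rule — add ¬V, ¬(((X → V) ∧ (Y → (Z → W))) ∨ W).
¬(((X → V) ∧ (Y → (Z → W))) ∨ W): α-rule — add ¬((X → V) ∧ (Y → (Z → W))), ¬W.
¬((X → V) ∧ (Y → (Z → W))): β-rule — branch into ¬(X → V)  //  ¬(Y → (Z → W)).
  branch 1 (add ¬(X → V)):
    ¬(X → V): α-rule — add X, ¬V.
    ○ open, literals {V=false, W=false, X=true}.
  branch 2 (add ¬(Y → (Z → W))):
    ¬(Y → (Z → W)): α-rule — add Y, ¬(Z → W).
    ¬(Z → W): α-rule — add Z, ¬W.
    ○ open, literals {V=false, W=false, Y=true, Z=true}.
0 branches closed, 2 open.
Each open branch fixes some atoms; the unmentioned ones are free. Counting distinct full assignments: branch {V=false, W=false, X=true} (Y, Z) contributes 4 new; branch {V=false, W=false, Y=true, Z=true} (X) contributes 1 new. Total: 5.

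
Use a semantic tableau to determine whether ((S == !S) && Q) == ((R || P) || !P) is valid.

Assume the negation and expand:
Initial set: {F (((S == !S) && Q) == ((R || P) || !P))}.
F (((S == !S) && Q) == ((R || P) || !P)): β-rule — branch into T ((S == !S) && Q), F ((R || P) || !P)  //  F ((S == !S) && Q), T ((R || P) || !P).
  branch 1 (add T ((S == !S) && Q), F ((R || P) || !P)):
    T ((S == !S) && Q): α-rule — add T (S == !S), T Q.
    F ((R || P) || !P): α-rule — add F (R || P), F !P.
    F (R || P): α-rule — add F R, F P.
    × closes — contains both P and !P.
  branch 2 (add F ((S == !S) && Q), T ((R || P) || !P)):
    F ((S == !S) && Q): β-rule — branch into F (S == !S)  //  F Q.
      branch 2.1 (add F (S == !S)):
        T ((R || P) || !P): β-rule — branch into T (R || P)  //  T !P.
          branch 2.1.1 (add T (R || P)):
            F (S == !S): β-rule — branch into T S, F !S  //  F S, T !S.
              branch 2.1.1.1 (add T S, F !S):
                T (R || P): β-rule — branch into T R  //  T P.
                  branch 2.1.1.1.1 (add T R):
                    ○ open, literals {R=true, S=true}.
                  branch 2.1.1.1.2 (add T P):
                    ○ open, literals {P=true, S=true}.
              branch 2.1.1.2 (add F S, T !S):
                T (R || P): β-rule — branch into T R  //  T P.
                  branch 2.1.1.2.1 (add T R):
                    ○ open, literals {R=true, S=false}.
                  branch 2.1.1.2.2 (add T P):
                    ○ open, literals {P=true, S=false}.
          branch 2.1.2 (add T !P):
            F (S == !S): β-rule — branch into T S, F !S  //  F S, T !S.
              branch 2.1.2.1 (add T S, F !S):
                ○ open, literals {P=false, S=true}.
              branch 2.1.2.2 (add F S, T !S):
                ○ open, literals {P=false, S=false}.
      branch 2.2 (add F Q):
        T ((R || P) || !P): β-rule — branch into T (R || P)  //  T !P.
          branch 2.2.1 (add T (R || P)):
            T (R || P): β-rule — branch into T R  //  T P.
              branch 2.2.1.1 (add T R):
                ○ open, literals {Q=false, R=true}.
              branch 2.2.1.2 (add T P):
                ○ open, literals {P=true, Q=false}.
          branch 2.2.2 (add T !P):
            ○ open, literals {P=false, Q=false}.
1 branch closed, 9 open.
An open branch gives a countermodel: R=true, S=true (unmentioned atoms arbitrary); under it the original formula is false.

Not valid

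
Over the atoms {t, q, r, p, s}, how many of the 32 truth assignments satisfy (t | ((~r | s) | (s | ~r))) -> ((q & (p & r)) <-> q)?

21

Initial set: {((t | ((~r | s) | (s | ~r))) -> ((q & (p & r)) <-> q))}.
((t | ((~r | s) | (s | ~r))) -> ((q & (p & r)) <-> q)): β-rule — branch into ~(t | ((~r | s) | (s | ~r)))  //  ((q & (p & r)) <-> q).
  branch 1 (add ~(t | ((~r | s) | (s | ~r)))):
    ~(t | ((~r | s) | (s | ~r))): α-rule — add ~t, ~((~r | s) | (s | ~r)).
    ~((~r | s) | (s | ~r)): α-rule — add ~(~r | s), ~(s | ~r).
    ~(~r | s): α-rule — add ~~r, ~s.
    ~(s | ~r): α-rule — add ~s, ~~r.
    ○ open, literals {r=true, s=false, t=false}.
  branch 2 (add ((q & (p & r)) <-> q)):
    ((q & (p & r)) <-> q): β-rule — branch into (q & (p & r)), q  //  ~(q & (p & r)), ~q.
      branch 2.1 (add (q & (p & r)), q):
        (q & (p & r)): α-rule — add q, (p & r).
        (p & r): α-rule — add p, r.
        ○ open, literals {p=true, q=true, r=true}.
      branch 2.2 (add ~(q & (p & r)), ~q):
        ~(q & (p & r)): β-rule — branch into ~q  //  ~(p & r).
          branch 2.2.1 (add ~q):
            ○ open, literals {q=false}.
          branch 2.2.2 (add ~(p & r)):
            ~(p & r): β-rule — branch into ~p  //  ~r.
              branch 2.2.2.1 (add ~p):
                ○ open, literals {p=false, q=false}.
              branch 2.2.2.2 (add ~r):
                ○ open, literals {q=false, r=false}.
0 branches closed, 5 open.
Each open branch fixes some atoms; the unmentioned ones are free. Counting distinct full assignments: branch {r=true, s=false, t=false} (q, p) contributes 4 new; branch {p=true, q=true, r=true} (t, s) contributes 3 new; branch {q=false} (t, r, p, s) contributes 14 new; branch {p=false, q=false} (t, r, s) contributes 0 new; branch {q=false, r=false} (t, p, s) contributes 0 new. Total: 21.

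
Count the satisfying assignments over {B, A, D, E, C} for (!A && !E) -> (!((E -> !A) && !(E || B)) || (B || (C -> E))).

30

Initial set: {((!A && !E) -> (!((E -> !A) && !(E || B)) || (B || (C -> E))))}.
((!A && !E) -> (!((E -> !A) && !(E || B)) || (B || (C -> E)))): β-rule — branch into !(!A && !E)  //  (!((E -> !A) && !(E || B)) || (B || (C -> E))).
  branch 1 (add !(!A && !E)):
    !(!A && !E): β-rule — branch into !!A  //  !!E.
      branch 1.1 (add !!A):
        ○ open, literals {A=T}.
      branch 1.2 (add !!E):
        ○ open, literals {E=T}.
  branch 2 (add (!((E -> !A) && !(E || B)) || (B || (C -> E)))):
    (!((E -> !A) && !(E || B)) || (B || (C -> E))): β-rule — branch into !((E -> !A) && !(E || B))  //  (B || (C -> E)).
      branch 2.1 (add !((E -> !A) && !(E || B))):
        !((E -> !A) && !(E || B)): β-rule — branch into !(E -> !A)  //  !!(E || B).
          branch 2.1.1 (add !(E -> !A)):
            !(E -> !A): α-rule — add E, !!A.
            ○ open, literals {A=T, E=T}.
          branch 2.1.2 (add !!(E || B)):
            !!(E || B): β-rule — branch into E  //  B.
              branch 2.1.2.1 (add E):
                ○ open, literals {E=T}.
              branch 2.1.2.2 (add B):
                ○ open, literals {B=T}.
      branch 2.2 (add (B || (C -> E))):
        (B || (C -> E)): β-rule — branch into B  //  (C -> E).
          branch 2.2.1 (add B):
            ○ open, literals {B=T}.
          branch 2.2.2 (add (C -> E)):
            (C -> E): β-rule — branch into !C  //  E.
              branch 2.2.2.1 (add !C):
                ○ open, literals {C=F}.
              branch 2.2.2.2 (add E):
                ○ open, literals {E=T}.
0 branches closed, 8 open.
Each open branch fixes some atoms; the unmentioned ones are free. Counting distinct full assignments: branch {A=T} (B, D, E, C) contributes 16 new; branch {E=T} (B, A, D, C) contributes 8 new; branch {A=T, E=T} (B, D, C) contributes 0 new; branch {E=T} (B, A, D, C) contributes 0 new; branch {B=T} (A, D, E, C) contributes 4 new; branch {B=T} (A, D, E, C) contributes 0 new; branch {C=F} (B, A, D, E) contributes 2 new; branch {E=T} (B, A, D, C) contributes 0 new. Total: 30.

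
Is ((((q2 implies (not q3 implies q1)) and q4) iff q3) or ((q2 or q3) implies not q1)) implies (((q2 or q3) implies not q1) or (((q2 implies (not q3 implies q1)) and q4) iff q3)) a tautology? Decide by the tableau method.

Valid

Assume the negation and expand:
Initial set: {F (((((q2 implies (not q3 implies q1)) and q4) iff q3) or ((q2 or q3) implies not q1)) implies (((q2 or q3) implies not q1) or (((q2 implies (not q3 implies q1)) and q4) iff q3)))}.
F (((((q2 implies (not q3 implies q1)) and q4) iff q3) or ((q2 or q3) implies not q1)) implies (((q2 or q3) implies not q1) or (((q2 implies (not q3 implies q1)) and q4) iff q3))): α-rule — add T ((((q2 implies (not q3 implies q1)) and q4) iff q3) or ((q2 or q3) implies not q1)), F (((q2 or q3) implies not q1) or (((q2 implies (not q3 implies q1)) and q4) iff q3)).
F (((q2 or q3) implies not q1) or (((q2 implies (not q3 implies q1)) and q4) iff q3)): α-rule — add F ((q2 or q3) implies not q1), F (((q2 implies (not q3 implies q1)) and q4) iff q3).
F ((q2 or q3) implies not q1): α-rule — add T (q2 or q3), F not q1.
T ((((q2 implies (not q3 implies q1)) and q4) iff q3) or ((q2 or q3) implies not q1)): β-rule — branch into T (((q2 implies (not q3 implies q1)) and q4) iff q3)  //  T ((q2 or q3) implies not q1).
  branch 1 (add T (((q2 implies (not q3 implies q1)) and q4) iff q3)):
    F (((q2 implies (not q3 implies q1)) and q4) iff q3): β-rule — branch into T ((q2 implies (not q3 implies q1)) and q4), F q3  //  F ((q2 implies (not q3 implies q1)) and q4), T q3.
      branch 1.1 (add T ((q2 implies (not q3 implies q1)) and q4), F q3):
        T ((q2 implies (not q3 implies q1)) and q4): α-rule — add T (q2 implies (not q3 implies q1)), T q4.
        T (q2 or q3): β-rule — branch into T q2  //  T q3.
          branch 1.1.1 (add T q2):
            T (((q2 implies (not q3 implies q1)) and q4) iff q3): β-rule — branch into T ((q2 implies (not q3 implies q1)) and q4), T q3  //  F ((q2 implies (not q3 implies q1)) and q4), F q3.
              branch 1.1.1.1 (add T ((q2 implies (not q3 implies q1)) and q4), T q3):
                × closes — contains both q3 and not q3.
              branch 1.1.1.2 (add F ((q2 implies (not q3 implies q1)) and q4), F q3):
                T (q2 implies (not q3 implies q1)): β-rule — branch into F q2  //  T (not q3 implies q1).
                  branch 1.1.1.2.1 (add F q2):
                    × closes — contains both q2 and not q2.
                  branch 1.1.1.2.2 (add T (not q3 implies q1)):
                    F ((q2 implies (not q3 implies q1)) and q4): β-rule — branch into F (q2 implies (not q3 implies q1))  //  F q4.
                      branch 1.1.1.2.2.1 (add F (q2 implies (not q3 implies q1))):
                        F (q2 implies (not q3 implies q1)): α-rule — add T q2, F (not q3 implies q1).
                        F (not q3 implies q1): α-rule — add T not q3, F q1.
                        × closes — contains both q1 and not q1.
                      branch 1.1.1.2.2.2 (add F q4):
                        × closes — contains both q4 and not q4.
          branch 1.1.2 (add T q3):
            × closes — contains both q3 and not q3.
      branch 1.2 (add F ((q2 implies (not q3 implies q1)) and q4), T q3):
        T (q2 or q3): β-rule — branch into T q2  //  T q3.
          branch 1.2.1 (add T q2):
            T (((q2 implies (not q3 implies q1)) and q4) iff q3): β-rule — branch into T ((q2 implies (not q3 implies q1)) and q4), T q3  //  F ((q2 implies (not q3 implies q1)) and q4), F q3.
              branch 1.2.1.1 (add T ((q2 implies (not q3 implies q1)) and q4), T q3):
                T ((q2 implies (not q3 implies q1)) and q4): α-rule — add T (q2 implies (not q3 implies q1)), T q4.
                F ((q2 implies (not q3 implies q1)) and q4): β-rule — branch into F (q2 implies (not q3 implies q1))  //  F q4.
                  branch 1.2.1.1.1 (add F (q2 implies (not q3 implies q1))):
                    F (q2 implies (not q3 implies q1)): α-rule — add T q2, F (not q3 implies q1).
                    F (not q3 implies q1): α-rule — add T not q3, F q1.
                    × closes — contains both q3 and not q3.
                  branch 1.2.1.1.2 (add F q4):
                    × closes — contains both q4 and not q4.
              branch 1.2.1.2 (add F ((q2 implies (not q3 implies q1)) and q4), F q3):
                × closes — contains both q3 and not q3.
          branch 1.2.2 (add T q3):
            T (((q2 implies (not q3 implies q1)) and q4) iff q3): β-rule — branch into T ((q2 implies (not q3 implies q1)) and q4), T q3  //  F ((q2 implies (not q3 implies q1)) and q4), F q3.
              branch 1.2.2.1 (add T ((q2 implies (not q3 implies q1)) and q4), T q3):
                T ((q2 implies (not q3 implies q1)) and q4): α-rule — add T (q2 implies (not q3 implies q1)), T q4.
                F ((q2 implies (not q3 implies q1)) and q4): β-rule — branch into F (q2 implies (not q3 implies q1))  //  F q4.
                  branch 1.2.2.1.1 (add F (q2 implies (not q3 implies q1))):
                    F (q2 implies (not q3 implies q1)): α-rule — add T q2, F (not q3 implies q1).
                    F (not q3 implies q1): α-rule — add T not q3, F q1.
                    × closes — contains both q3 and not q3.
                  branch 1.2.2.1.2 (add F q4):
                    × closes — contains both q4 and not q4.
              branch 1.2.2.2 (add F ((q2 implies (not q3 implies q1)) and q4), F q3):
                × closes — contains both q3 and not q3.
  branch 2 (add T ((q2 or q3) implies not q1)):
    F (((q2 implies (not q3 implies q1)) and q4) iff q3): β-rule — branch into T ((q2 implies (not q3 implies q1)) and q4), F q3  //  F ((q2 implies (not q3 implies q1)) and q4), T q3.
      branch 2.1 (add T ((q2 implies (not q3 implies q1)) and q4), F q3):
        T ((q2 implies (not q3 implies q1)) and q4): α-rule — add T (q2 implies (not q3 implies q1)), T q4.
        T (q2 or q3): β-rule — branch into T q2  //  T q3.
          branch 2.1.1 (add T q2):
            T ((q2 or q3) implies not q1): β-rule — branch into F (q2 or q3)  //  T not q1.
              branch 2.1.1.1 (add F (q2 or q3)):
                F (q2 or q3): α-rule — add F q2, F q3.
                × closes — contains both q2 and not q2.
              branch 2.1.1.2 (add T not q1):
                × closes — contains both q1 and not q1.
          branch 2.1.2 (add T q3):
            × closes — contains both q3 and not q3.
      branch 2.2 (add F ((q2 implies (not q3 implies q1)) and q4), T q3):
        T (q2 or q3): β-rule — branch into T q2  //  T q3.
          branch 2.2.1 (add T q2):
            T ((q2 or q3) implies not q1): β-rule — branch into F (q2 or q3)  //  T not q1.
              branch 2.2.1.1 (add F (q2 or q3)):
                F (q2 or q3): α-rule — add F q2, F q3.
                × closes — contains both q2 and not q2.
              branch 2.2.1.2 (add T not q1):
                × closes — contains both q1 and not q1.
          branch 2.2.2 (add T q3):
            T ((q2 or q3) implies not q1): β-rule — branch into F (q2 or q3)  //  T not q1.
              branch 2.2.2.1 (add F (q2 or q3)):
                F (q2 or q3): α-rule — add F q2, F q3.
                × closes — contains both q3 and not q3.
              branch 2.2.2.2 (add T not q1):
                × closes — contains both q1 and not q1.
All 18 branches close.
Every branch closed, so the negation is unsatisfiable and the formula is valid.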